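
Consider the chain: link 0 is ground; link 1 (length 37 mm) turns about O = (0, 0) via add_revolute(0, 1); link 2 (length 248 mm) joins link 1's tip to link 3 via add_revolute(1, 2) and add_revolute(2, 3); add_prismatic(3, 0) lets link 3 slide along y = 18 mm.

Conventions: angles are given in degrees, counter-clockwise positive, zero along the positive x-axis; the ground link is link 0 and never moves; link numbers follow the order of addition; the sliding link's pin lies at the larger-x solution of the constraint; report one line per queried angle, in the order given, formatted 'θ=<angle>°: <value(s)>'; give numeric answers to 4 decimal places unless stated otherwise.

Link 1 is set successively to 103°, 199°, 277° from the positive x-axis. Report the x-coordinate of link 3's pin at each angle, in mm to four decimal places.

geometry: r = 37 mm, L = 248 mm, e = 18 mm
θ=103°: crank pin P = (r cos θ, r sin θ) = (-8.323189, 36.051692)
θ=103°: h = r sin θ − e = 36.051692 − 18 = 18.051692
θ=103°: x = r cos θ + √(L² − h²) = -8.323189 + 247.342144 = 239.018955
θ=199°: crank pin P = (r cos θ, r sin θ) = (-34.984187, -12.046022)
θ=199°: h = r sin θ − e = -12.046022 − 18 = -30.046022
θ=199°: x = r cos θ + √(L² − h²) = -34.984187 + 246.173184 = 211.188997
θ=277°: crank pin P = (r cos θ, r sin θ) = (4.509166, -36.724208)
θ=277°: h = r sin θ − e = -36.724208 − 18 = -54.724208
θ=277°: x = r cos θ + √(L² − h²) = 4.509166 + 241.886877 = 246.396042

θ=103°: 239.0190
θ=199°: 211.1890
θ=277°: 246.3960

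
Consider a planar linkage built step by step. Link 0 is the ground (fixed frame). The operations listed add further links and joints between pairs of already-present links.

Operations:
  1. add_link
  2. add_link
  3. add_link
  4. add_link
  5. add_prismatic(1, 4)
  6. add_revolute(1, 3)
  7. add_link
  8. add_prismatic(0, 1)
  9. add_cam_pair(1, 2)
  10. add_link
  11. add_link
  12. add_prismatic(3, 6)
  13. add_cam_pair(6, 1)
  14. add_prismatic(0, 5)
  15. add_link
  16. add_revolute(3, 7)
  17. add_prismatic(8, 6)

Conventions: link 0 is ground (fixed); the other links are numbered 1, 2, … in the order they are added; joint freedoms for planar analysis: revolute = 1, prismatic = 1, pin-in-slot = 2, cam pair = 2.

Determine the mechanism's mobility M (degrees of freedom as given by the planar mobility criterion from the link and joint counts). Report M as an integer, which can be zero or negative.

L=1 J1=0 J2=0
add link → L=2 J1=0 J2=0
add link → L=3 J1=0 J2=0
add link → L=4 J1=0 J2=0
add link → L=5 J1=0 J2=0
P@1,4 dof=1 J1 → L=5 J1=1 J2=0
R@1,3 dof=1 J1 → L=5 J1=2 J2=0
add link → L=6 J1=2 J2=0
P@0,1 dof=1 J1 → L=6 J1=3 J2=0
C@1,2 dof=2 J2 → L=6 J1=3 J2=1
add link → L=7 J1=3 J2=1
add link → L=8 J1=3 J2=1
P@3,6 dof=1 J1 → L=8 J1=4 J2=1
C@6,1 dof=2 J2 → L=8 J1=4 J2=2
P@0,5 dof=1 J1 → L=8 J1=5 J2=2
add link → L=9 J1=5 J2=2
R@3,7 dof=1 J1 → L=9 J1=6 J2=2
P@8,6 dof=1 J1 → L=9 J1=7 J2=2
M=3(L−1)−2J1−J2=3·8−2·7−2=8

M = 8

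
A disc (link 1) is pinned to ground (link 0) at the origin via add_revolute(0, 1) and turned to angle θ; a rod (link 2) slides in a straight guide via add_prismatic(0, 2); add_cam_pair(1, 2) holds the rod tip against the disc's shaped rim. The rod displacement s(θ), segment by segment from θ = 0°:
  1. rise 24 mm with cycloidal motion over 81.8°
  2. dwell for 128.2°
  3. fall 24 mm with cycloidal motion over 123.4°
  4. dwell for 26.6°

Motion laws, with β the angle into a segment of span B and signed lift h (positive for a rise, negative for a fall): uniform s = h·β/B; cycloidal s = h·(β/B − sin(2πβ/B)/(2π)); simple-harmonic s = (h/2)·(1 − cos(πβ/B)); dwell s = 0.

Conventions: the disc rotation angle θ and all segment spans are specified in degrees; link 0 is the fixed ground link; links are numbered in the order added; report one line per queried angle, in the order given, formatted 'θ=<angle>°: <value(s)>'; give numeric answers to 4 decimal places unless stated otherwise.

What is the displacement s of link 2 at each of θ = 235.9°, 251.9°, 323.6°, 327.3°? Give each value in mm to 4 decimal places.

segment 1 (0° to 81.8°, cycloidal, h = 24) is passed completely: s = 0.0000 + (24) = 24.0000
segment 2 (81.8° to 210°, dwell): s unchanged at 24.0000
θ = 235.9° falls in segment 3 (210° to 333.4°, cycloidal, h = -24): β = 235.9 − 210 = 25.9°, B = 123.4°; Δs = -24·(0.2099 − sin(2π·0.2099)/(2π)) = -1.3382; s = 24.0000 − 1.3382 = 22.6618
θ = 251.9° falls in segment 3 (210° to 333.4°, cycloidal, h = -24): β = 251.9 − 210 = 41.9°, B = 123.4°; Δs = -24·(0.3395 − sin(2π·0.3395)/(2π)) = -4.9182; s = 24.0000 − 4.9182 = 19.0818
θ = 323.6° falls in segment 3 (210° to 333.4°, cycloidal, h = -24): β = 323.6 − 210 = 113.6°, B = 123.4°; Δs = -24·(0.9206 − sin(2π·0.9206)/(2π)) = -23.9219; s = 24.0000 − 23.9219 = 0.0781
θ = 327.3° falls in segment 3 (210° to 333.4°, cycloidal, h = -24): β = 327.3 − 210 = 117.3°, B = 123.4°; Δs = -24·(0.9506 − sin(2π·0.9506)/(2π)) = -23.9810; s = 24.0000 − 23.9810 = 0.0190

θ=235.9°: 22.6618
θ=251.9°: 19.0818
θ=323.6°: 0.0781
θ=327.3°: 0.0190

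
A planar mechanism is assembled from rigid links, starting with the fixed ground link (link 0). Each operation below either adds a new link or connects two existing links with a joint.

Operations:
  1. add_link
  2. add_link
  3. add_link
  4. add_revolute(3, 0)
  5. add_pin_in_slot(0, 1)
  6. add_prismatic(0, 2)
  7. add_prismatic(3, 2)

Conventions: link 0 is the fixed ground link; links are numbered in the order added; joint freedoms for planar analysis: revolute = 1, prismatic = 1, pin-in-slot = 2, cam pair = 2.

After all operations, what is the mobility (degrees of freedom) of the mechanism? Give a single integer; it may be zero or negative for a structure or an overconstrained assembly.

ground; <1,0,0>
#1 <2,0,0>
#2 <3,0,0>
#3 <4,0,0>
R:3↔0 J1 <4,1,0>
PS:0↔1 J2 <4,1,1>
P:0↔2 J1 <4,2,1>
P:3↔2 J1 <4,3,1>
3×3 − 2×3 − 1×1 = 2

M = 2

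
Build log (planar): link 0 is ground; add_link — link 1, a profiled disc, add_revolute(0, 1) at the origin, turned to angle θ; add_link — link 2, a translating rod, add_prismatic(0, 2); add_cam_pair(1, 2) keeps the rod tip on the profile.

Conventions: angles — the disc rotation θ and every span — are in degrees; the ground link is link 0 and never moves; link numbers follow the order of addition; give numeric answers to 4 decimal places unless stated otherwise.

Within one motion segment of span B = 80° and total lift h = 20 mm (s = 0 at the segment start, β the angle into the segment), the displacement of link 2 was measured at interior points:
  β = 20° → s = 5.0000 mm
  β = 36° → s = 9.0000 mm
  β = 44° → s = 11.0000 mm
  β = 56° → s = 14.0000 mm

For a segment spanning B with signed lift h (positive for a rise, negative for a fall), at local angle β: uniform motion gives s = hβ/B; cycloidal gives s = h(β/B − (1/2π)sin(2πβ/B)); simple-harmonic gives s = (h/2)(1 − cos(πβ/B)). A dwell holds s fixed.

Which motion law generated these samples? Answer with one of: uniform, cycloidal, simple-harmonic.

candidates at β/B = r: uniform s = h·r (linear in β); cycloidal s = h·(r − sin(2πr)/(2π)); simple-harmonic s = (h/2)(1 − cos(πr))
β=20°: printed 5.0000 | uniform 5.0000, cycloidal 1.8169, simple-harmonic 2.9289
β=36°: printed 9.0000 | uniform 9.0000, cycloidal 8.0164, simple-harmonic 8.4357
β=44°: printed 11.0000 | uniform 11.0000, cycloidal 11.9836, simple-harmonic 11.5643
β=56°: printed 14.0000 | uniform 14.0000, cycloidal 17.0273, simple-harmonic 15.8779
only one law matches every sample → uniform

uniform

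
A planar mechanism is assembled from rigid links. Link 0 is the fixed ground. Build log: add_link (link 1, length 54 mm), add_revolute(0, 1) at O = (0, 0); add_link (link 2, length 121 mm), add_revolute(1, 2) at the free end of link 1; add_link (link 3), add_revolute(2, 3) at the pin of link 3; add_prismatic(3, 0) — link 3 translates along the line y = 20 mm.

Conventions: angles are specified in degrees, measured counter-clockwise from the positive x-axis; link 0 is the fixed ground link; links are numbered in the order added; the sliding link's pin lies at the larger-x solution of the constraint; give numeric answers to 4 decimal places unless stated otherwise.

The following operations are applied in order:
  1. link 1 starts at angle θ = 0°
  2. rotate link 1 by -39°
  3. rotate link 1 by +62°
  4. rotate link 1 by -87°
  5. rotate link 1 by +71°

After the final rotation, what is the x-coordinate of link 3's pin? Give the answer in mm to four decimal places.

geometry: r = 54 mm, L = 121 mm, e = 20 mm; θ starts at 0°
rotate link 1 by -39°: θ ← 0° -39° = -39°
rotate link 1 by +62°: θ ← -39° +62° = 23°
rotate link 1 by -87°: θ ← 23° -87° = -64°
rotate link 1 by +71°: θ ← -64° +71° = 7°
crank pin P = (r cos θ, r sin θ) = (53.597492, 6.580945)
h = r sin θ − e = 6.580945 − 20 = -13.419055
x = r cos θ + √(L² − h²) = 53.597492 + 120.253603 = 173.851095

173.8511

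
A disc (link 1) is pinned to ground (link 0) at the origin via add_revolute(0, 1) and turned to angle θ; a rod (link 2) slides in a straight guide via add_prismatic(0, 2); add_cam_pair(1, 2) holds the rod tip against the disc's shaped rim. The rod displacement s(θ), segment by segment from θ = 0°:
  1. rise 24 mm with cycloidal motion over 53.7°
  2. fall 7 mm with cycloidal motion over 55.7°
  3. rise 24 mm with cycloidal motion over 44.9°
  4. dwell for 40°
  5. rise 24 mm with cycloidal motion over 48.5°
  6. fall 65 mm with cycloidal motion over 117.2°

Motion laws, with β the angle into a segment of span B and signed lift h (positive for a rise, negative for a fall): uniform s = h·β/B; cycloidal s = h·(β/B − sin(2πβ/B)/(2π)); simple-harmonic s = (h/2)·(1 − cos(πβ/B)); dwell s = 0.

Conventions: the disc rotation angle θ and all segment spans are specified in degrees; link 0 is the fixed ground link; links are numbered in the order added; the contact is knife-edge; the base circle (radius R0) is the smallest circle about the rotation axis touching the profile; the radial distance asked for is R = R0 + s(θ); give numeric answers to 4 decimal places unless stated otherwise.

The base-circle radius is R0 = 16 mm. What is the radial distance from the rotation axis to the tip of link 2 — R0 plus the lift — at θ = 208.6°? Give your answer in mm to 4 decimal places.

segment 1 (0° to 53.7°, cycloidal, h = 24) is passed completely: s = 0.0000 + (24) = 24.0000
segment 2 (53.7° to 109.4°, cycloidal, h = -7) is passed completely: s = 24.0000 + (-7) = 17.0000
segment 3 (109.4° to 154.3°, cycloidal, h = 24) is passed completely: s = 17.0000 + (24) = 41.0000
segment 4 (154.3° to 194.3°, dwell): s unchanged at 41.0000
θ = 208.6° falls in segment 5 (194.3° to 242.8°, cycloidal, h = 24): β = 208.6 − 194.3 = 14.3°, B = 48.5°; Δs = 24·(0.2948 − sin(2π·0.2948)/(2π)) = 3.4072; s = 41.0000 + 3.4072 = 44.4072
R = R0 + s = 16 + 44.4072 = 60.4072

60.4072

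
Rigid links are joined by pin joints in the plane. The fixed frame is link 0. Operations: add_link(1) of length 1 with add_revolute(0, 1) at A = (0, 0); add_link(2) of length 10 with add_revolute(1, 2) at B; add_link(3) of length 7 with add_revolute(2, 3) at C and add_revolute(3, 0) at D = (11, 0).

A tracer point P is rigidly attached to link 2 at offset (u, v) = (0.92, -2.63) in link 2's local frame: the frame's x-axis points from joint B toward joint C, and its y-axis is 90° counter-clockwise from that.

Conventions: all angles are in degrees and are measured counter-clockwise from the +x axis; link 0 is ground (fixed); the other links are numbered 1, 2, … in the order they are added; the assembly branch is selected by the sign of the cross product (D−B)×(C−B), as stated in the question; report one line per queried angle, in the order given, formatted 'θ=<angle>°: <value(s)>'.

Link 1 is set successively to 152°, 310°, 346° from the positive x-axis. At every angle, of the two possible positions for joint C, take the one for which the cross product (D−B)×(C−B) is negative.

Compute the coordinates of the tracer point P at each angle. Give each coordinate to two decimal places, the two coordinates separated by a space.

A=(0,0), D=(11.00,0)
θ=152°: B = A + 1.00·(cos152°, sin152°) = (-0.8829, 0.4695)
θ=152°: |BD| = 11.8922
θ=152°: circle(B,10.00) ∩ circle(D,7.00): a=8.0904, h=5.8776
θ=152°:   candidates: C₊=(7.4331,6.0231) cross=69.897; C₋=(6.9691,-5.7229) cross=-69.897
θ=152°:   branch - wants cross < 0 → take C=(6.9691,-5.7229) (cross=-69.897)
θ=152°: ex = (C−B)/|BC| = (0.7852,-0.6192); ey = (0.6192,0.7852)
θ=152°: P = B + 0.92·ex + -2.63·ey = (-1.7892,-2.1653)
θ=310°: B = A + 1.00·(cos310°, sin310°) = (0.6428, -0.7660)
θ=310°: |BD| = 10.3855
θ=310°: circle(B,10.00) ∩ circle(D,7.00): a=7.6481, h=6.4426
θ=310°:   candidates: C₊=(7.7948,6.2231) cross=66.909; C₋=(8.7453,-6.6269) cross=-66.909
θ=310°:   branch - wants cross < 0 → take C=(8.7453,-6.6269) (cross=-66.909)
θ=310°: ex = (C−B)/|BC| = (0.8102,-0.5861); ey = (0.5861,0.8102)
θ=310°: P = B + 0.92·ex + -2.63·ey = (-0.1532,-3.4362)
θ=346°: B = A + 1.00·(cos346°, sin346°) = (0.9703, -0.2419)
θ=346°: |BD| = 10.0326
θ=346°: circle(B,10.00) ∩ circle(D,7.00): a=7.5580, h=6.5480
θ=346°:   candidates: C₊=(8.3682,6.4864) cross=65.694; C₋=(8.6840,-6.6058) cross=-65.694
θ=346°:   branch - wants cross < 0 → take C=(8.6840,-6.6058) (cross=-65.694)
θ=346°: ex = (C−B)/|BC| = (0.7714,-0.6364); ey = (0.6364,0.7714)
θ=346°: P = B + 0.92·ex + -2.63·ey = (0.0063,-2.8561)

θ=152°: -1.79 -2.17
θ=310°: -0.15 -3.44
θ=346°: 0.01 -2.86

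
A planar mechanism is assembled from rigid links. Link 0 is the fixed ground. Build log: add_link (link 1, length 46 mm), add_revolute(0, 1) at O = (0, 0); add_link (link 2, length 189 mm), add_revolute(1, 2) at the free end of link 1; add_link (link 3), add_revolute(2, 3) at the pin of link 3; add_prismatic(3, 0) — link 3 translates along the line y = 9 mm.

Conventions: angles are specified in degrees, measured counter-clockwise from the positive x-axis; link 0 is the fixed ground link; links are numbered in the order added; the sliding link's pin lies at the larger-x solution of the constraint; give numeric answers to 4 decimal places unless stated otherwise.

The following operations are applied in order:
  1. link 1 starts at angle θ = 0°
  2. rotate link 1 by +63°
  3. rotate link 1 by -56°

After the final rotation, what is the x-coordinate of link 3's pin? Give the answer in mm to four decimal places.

geometry: r = 46 mm, L = 189 mm, e = 9 mm; θ starts at 0°
rotate link 1 by +63°: θ ← 0° +63° = 63°
rotate link 1 by -56°: θ ← 63° -56° = 7°
crank pin P = (r cos θ, r sin θ) = (45.657123, 5.605990)
h = r sin θ − e = 5.605990 − 9 = -3.394010
x = r cos θ + √(L² − h²) = 45.657123 + 188.969523 = 234.626646

234.6266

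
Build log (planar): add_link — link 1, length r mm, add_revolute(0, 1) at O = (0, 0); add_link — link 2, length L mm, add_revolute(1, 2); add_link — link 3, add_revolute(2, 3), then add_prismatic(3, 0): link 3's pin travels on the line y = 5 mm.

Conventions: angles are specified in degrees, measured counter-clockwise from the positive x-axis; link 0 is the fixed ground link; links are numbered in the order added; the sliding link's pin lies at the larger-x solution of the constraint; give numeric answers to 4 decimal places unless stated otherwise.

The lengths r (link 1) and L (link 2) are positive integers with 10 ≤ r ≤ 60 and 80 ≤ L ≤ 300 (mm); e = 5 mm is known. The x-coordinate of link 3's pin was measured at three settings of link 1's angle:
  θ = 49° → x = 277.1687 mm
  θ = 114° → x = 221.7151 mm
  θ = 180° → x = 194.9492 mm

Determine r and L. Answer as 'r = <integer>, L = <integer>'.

constraint per measurement: (x − r cos θ)² + (r sin θ − e)² = L²
subtracting the θ₁ and θ₂ equations cancels the r² and L² terms:
r = (x₁² − x₂²) / (2[(x₁cos θ₁ + e sin θ₁) − (x₂cos θ₂ + e sin θ₂)]) = 51.0000 → r = 51
L² = (x₁ − r cos θ₁)² + (r sin θ₁ − e)² = 60516.0055 → L = 246.0000 → L = 246
check at θ₃=180°: x = 194.9492 (printed 194.9492) ✓

r = 51, L = 246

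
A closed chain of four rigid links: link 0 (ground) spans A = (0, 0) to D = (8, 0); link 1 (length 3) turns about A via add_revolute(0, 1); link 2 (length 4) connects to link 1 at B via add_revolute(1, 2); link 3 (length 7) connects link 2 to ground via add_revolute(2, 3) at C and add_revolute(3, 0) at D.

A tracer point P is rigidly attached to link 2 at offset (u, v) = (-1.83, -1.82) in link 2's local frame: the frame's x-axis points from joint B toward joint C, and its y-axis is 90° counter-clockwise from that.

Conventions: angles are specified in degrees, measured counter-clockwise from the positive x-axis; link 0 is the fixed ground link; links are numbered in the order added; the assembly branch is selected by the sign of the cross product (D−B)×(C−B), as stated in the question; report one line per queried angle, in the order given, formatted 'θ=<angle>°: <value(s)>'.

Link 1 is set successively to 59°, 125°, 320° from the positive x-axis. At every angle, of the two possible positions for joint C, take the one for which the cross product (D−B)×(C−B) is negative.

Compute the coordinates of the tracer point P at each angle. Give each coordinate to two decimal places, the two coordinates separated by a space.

A=(0,0), D=(8.00,0)
θ=59°: B = A + 3.00·(cos59°, sin59°) = (1.5451, 2.5715)
θ=59°: |BD| = 6.9482
θ=59°: circle(B,4.00) ∩ circle(D,7.00): a=1.0994, h=3.8459
θ=59°:   candidates: C₊=(3.9898,5.7375) cross=26.723; C₋=(1.1431,-1.4082) cross=-26.723
θ=59°:   branch - wants cross < 0 → take C=(1.1431,-1.4082) (cross=-26.723)
θ=59°: ex = (C−B)/|BC| = (-0.1005,-0.9949); ey = (0.9949,-0.1005)
θ=59°: P = B + -1.83·ex + -1.82·ey = (-0.0818,4.5751)
θ=125°: B = A + 3.00·(cos125°, sin125°) = (-1.7207, 2.4575)
θ=125°: |BD| = 10.0265
θ=125°: circle(B,4.00) ∩ circle(D,7.00): a=3.3676, h=2.1585
θ=125°:   candidates: C₊=(2.0732,3.7247) cross=21.642; C₋=(1.0152,-0.4606) cross=-21.642
θ=125°:   branch - wants cross < 0 → take C=(1.0152,-0.4606) (cross=-21.642)
θ=125°: ex = (C−B)/|BC| = (0.6840,-0.7295); ey = (0.7295,0.6840)
θ=125°: P = B + -1.83·ex + -1.82·ey = (-4.3001,2.5476)
θ=320°: B = A + 3.00·(cos320°, sin320°) = (2.2981, -1.9284)
θ=320°: |BD| = 6.0191
θ=320°: circle(B,4.00) ∩ circle(D,7.00): a=0.2683, h=3.9910
θ=320°:   candidates: C₊=(1.2737,1.9382) cross=24.022; C₋=(3.8309,-5.6230) cross=-24.022
θ=320°:   branch - wants cross < 0 → take C=(3.8309,-5.6230) (cross=-24.022)
θ=320°: ex = (C−B)/|BC| = (0.3832,-0.9237); ey = (0.9237,0.3832)
θ=320°: P = B + -1.83·ex + -1.82·ey = (-0.0842,-0.9355)

θ=59°: -0.08 4.58
θ=125°: -4.30 2.55
θ=320°: -0.08 -0.94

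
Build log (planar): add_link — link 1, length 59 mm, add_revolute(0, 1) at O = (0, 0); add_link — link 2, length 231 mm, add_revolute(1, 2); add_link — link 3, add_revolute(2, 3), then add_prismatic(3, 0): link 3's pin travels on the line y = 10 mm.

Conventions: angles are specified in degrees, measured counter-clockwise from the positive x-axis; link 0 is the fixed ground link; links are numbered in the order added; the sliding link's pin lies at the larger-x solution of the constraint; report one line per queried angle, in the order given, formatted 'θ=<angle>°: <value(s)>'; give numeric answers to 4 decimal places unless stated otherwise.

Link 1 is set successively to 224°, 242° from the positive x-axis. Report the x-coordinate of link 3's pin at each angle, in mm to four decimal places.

geometry: r = 59 mm, L = 231 mm, e = 10 mm
θ=224°: crank pin P = (r cos θ, r sin θ) = (-42.441048, -40.984844)
θ=224°: h = r sin θ − e = -40.984844 − 10 = -50.984844
θ=224°: x = r cos θ + √(L² − h²) = -42.441048 + 225.303231 = 182.862182
θ=242°: crank pin P = (r cos θ, r sin θ) = (-27.698822, -52.093908)
θ=242°: h = r sin θ − e = -52.093908 − 10 = -62.093908
θ=242°: x = r cos θ + √(L² − h²) = -27.698822 + 222.497970 = 194.799148

θ=224°: 182.8622
θ=242°: 194.7991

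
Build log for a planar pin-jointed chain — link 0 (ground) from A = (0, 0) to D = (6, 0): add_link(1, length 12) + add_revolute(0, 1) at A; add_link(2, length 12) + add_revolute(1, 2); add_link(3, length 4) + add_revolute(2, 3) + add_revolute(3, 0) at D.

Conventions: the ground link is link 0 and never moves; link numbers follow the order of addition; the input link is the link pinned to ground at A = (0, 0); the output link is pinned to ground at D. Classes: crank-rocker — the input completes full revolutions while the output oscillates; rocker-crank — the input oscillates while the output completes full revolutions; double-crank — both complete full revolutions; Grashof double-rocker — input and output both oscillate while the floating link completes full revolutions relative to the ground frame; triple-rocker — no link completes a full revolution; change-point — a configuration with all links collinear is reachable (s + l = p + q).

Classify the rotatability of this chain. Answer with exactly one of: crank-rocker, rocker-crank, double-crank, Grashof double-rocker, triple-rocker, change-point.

lengths: ground=6, input=12, coupler=12, output=4
sorted: s=4 (shortest), l=12 (longest), p+q=18
s + l = 16 vs p + q = 18
s + l < p + q (Grashof) with shortest = output link → rocker-crank

rocker-crank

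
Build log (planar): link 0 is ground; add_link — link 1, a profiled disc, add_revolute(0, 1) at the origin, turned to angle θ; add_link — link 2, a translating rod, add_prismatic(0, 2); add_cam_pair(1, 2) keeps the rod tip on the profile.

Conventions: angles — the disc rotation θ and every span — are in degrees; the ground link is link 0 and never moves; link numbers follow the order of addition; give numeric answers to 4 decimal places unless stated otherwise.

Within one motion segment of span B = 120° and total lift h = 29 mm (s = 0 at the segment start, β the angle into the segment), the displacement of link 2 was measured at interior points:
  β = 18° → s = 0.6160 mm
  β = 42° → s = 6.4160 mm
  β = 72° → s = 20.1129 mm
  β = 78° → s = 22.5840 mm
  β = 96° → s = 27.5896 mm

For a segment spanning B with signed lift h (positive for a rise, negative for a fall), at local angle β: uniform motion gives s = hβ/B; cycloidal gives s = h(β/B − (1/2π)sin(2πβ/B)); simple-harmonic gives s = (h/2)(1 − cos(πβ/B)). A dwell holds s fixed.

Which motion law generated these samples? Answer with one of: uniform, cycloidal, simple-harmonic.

candidates at β/B = r: uniform s = h·r (linear in β); cycloidal s = h·(r − sin(2πr)/(2π)); simple-harmonic s = (h/2)(1 − cos(πr))
β=18°: printed 0.6160 | uniform 4.3500, cycloidal 0.6160, simple-harmonic 1.5804
β=42°: printed 6.4160 | uniform 10.1500, cycloidal 6.4160, simple-harmonic 7.9171
β=72°: printed 20.1129 | uniform 17.4000, cycloidal 20.1129, simple-harmonic 18.9807
β=78°: printed 22.5840 | uniform 18.8500, cycloidal 22.5840, simple-harmonic 21.0829
β=96°: printed 27.5896 | uniform 23.2000, cycloidal 27.5896, simple-harmonic 26.2307
only one law matches every sample → cycloidal

cycloidal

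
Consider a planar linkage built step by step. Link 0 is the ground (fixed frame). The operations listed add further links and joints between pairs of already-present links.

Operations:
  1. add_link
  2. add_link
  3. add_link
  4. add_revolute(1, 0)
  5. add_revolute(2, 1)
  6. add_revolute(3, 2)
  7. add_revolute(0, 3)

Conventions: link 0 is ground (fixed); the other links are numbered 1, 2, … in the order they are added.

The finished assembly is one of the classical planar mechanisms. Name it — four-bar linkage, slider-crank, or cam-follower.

links: 4 (incl. ground); joints: 4 revolute, 0 prismatic, 0 higher (cam) pair, forming one closed loop
4 links in a single 4R loop → four-bar linkage

four-bar linkage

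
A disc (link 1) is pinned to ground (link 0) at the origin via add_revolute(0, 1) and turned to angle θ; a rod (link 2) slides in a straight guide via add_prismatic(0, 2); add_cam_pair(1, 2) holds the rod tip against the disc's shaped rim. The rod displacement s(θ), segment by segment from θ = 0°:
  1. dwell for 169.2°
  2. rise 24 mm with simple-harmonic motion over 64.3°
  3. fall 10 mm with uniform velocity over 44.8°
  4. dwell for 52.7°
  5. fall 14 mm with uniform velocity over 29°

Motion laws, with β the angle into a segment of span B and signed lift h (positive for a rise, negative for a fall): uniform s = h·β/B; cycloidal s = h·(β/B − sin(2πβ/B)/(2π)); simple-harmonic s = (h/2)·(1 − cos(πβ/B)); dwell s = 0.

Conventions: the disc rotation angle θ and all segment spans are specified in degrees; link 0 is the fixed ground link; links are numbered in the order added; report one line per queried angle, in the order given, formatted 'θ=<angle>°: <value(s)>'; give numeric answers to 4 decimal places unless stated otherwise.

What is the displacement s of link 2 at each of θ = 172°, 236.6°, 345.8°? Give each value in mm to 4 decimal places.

segment 1 (0° to 169.2°, dwell): s unchanged at 0.0000
θ = 172° falls in segment 2 (169.2° to 233.5°, simple-harmonic, h = 24): β = 172 − 169.2 = 2.8°, B = 64.3°; Δs = 24/2·(1 − cos(π·0.0435)) = 0.1121; s = 0.0000 + 0.1121 = 0.1121
segment 2 (169.2° to 233.5°, simple-harmonic, h = 24) is passed completely: s = 0.0000 + (24) = 24.0000
θ = 236.6° falls in segment 3 (233.5° to 278.3°, uniform, h = -10): β = 236.6 − 233.5 = 3.1°, B = 44.8°; Δs = -10·3.1/44.8 = -0.6920; s = 24.0000 − 0.6920 = 23.3080
segment 3 (233.5° to 278.3°, uniform, h = -10) is passed completely: s = 24.0000 + (-10) = 14.0000
segment 4 (278.3° to 331°, dwell): s unchanged at 14.0000
θ = 345.8° falls in segment 5 (331° to 360°, uniform, h = -14): β = 345.8 − 331 = 14.8°, B = 29°; Δs = -14·14.8/29 = -7.1448; s = 14.0000 − 7.1448 = 6.8552

θ=172°: 0.1121
θ=236.6°: 23.3080
θ=345.8°: 6.8552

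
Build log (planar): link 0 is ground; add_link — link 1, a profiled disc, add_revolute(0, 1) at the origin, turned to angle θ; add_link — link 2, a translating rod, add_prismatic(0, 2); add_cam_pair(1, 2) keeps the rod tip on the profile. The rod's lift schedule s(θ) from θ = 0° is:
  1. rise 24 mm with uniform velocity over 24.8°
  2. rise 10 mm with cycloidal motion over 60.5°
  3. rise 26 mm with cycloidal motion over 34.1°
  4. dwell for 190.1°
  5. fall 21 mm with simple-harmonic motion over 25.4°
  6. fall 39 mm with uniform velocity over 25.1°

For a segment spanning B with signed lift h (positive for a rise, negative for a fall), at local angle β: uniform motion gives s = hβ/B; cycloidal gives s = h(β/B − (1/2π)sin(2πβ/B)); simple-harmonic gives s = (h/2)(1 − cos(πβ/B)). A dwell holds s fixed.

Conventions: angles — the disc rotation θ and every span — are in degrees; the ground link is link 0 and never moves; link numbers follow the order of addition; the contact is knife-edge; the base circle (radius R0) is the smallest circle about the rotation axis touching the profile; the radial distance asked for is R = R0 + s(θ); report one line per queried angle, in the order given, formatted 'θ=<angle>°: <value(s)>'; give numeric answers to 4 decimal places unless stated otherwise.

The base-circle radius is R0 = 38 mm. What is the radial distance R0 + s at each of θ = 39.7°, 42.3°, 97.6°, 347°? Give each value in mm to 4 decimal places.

seg 1 [0°–24.8°] uniform, h=24: full span → s += 24 → s = 24.0000
seg 2 [24.8°–85.3°] cycloidal, h=10: θ=39.7° here. β=14.9, B=60.5. 10·(0.2463 − sin(2π·0.2463)/(2π)) = 0.8717 → s = 24.8717
seg 2 [24.8°–85.3°] cycloidal, h=10: θ=42.3° here. β=17.5, B=60.5. 10·(0.2893 − sin(2π·0.2893)/(2π)) = 1.3492 → s = 25.3492
seg 2 [24.8°–85.3°] cycloidal, h=10: full span → s += 10 → s = 34.0000
seg 3 [85.3°–119.4°] cycloidal, h=26: θ=97.6° here. β=12.3, B=34.1. 26·(0.3607 − sin(2π·0.3607)/(2π)) = 6.2016 → s = 40.2016
seg 3 [85.3°–119.4°] cycloidal, h=26: full span → s += 26 → s = 60.0000
seg 4 [119.4°–309.5°] dwell: s stays 60.0000
seg 5 [309.5°–334.9°] simple-harmonic, h=-21: full span → s += -21 → s = 39.0000
seg 6 [334.9°–360°] uniform, h=-39: θ=347° here. β=12.1, B=25.1. -39·12.1/25.1 = -18.8008 → s = 20.1992
θ=39.7°: R = R0 + s = 38 + 24.8717 = 62.8717
θ=42.3°: R = R0 + s = 38 + 25.3492 = 63.3492
θ=97.6°: R = R0 + s = 38 + 40.2016 = 78.2016
θ=347°: R = R0 + s = 38 + 20.1992 = 58.1992

θ=39.7°: 62.8717
θ=42.3°: 63.3492
θ=97.6°: 78.2016
θ=347°: 58.1992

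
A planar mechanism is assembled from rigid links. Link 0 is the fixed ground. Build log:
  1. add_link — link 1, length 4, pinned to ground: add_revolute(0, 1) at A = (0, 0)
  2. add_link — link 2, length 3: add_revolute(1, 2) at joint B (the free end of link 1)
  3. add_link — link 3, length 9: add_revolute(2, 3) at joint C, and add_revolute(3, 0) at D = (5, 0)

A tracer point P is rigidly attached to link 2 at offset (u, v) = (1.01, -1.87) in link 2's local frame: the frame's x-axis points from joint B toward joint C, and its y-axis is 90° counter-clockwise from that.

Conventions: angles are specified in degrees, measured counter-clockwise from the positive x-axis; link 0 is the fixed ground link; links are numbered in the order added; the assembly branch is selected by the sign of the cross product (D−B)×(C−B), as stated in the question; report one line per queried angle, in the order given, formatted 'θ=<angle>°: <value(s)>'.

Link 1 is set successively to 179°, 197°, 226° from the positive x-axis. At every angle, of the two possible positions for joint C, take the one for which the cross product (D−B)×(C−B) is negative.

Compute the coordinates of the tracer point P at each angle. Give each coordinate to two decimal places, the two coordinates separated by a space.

A=(0,0), D=(5.00,0)
θ=179°: B = A + 4.00·(cos179°, sin179°) = (-3.9994, 0.0698)
θ=179°: |BD| = 8.9997
θ=179°: circle(B,3.00) ∩ circle(D,9.00): a=0.4997, h=2.9581
θ=179°:   candidates: C₊=(-3.4768,3.0239) cross=26.622; C₋=(-3.5227,-2.8921) cross=-26.622
θ=179°:   branch - wants cross < 0 → take C=(-3.5227,-2.8921) (cross=-26.622)
θ=179°: ex = (C−B)/|BC| = (0.1589,-0.9873); ey = (0.9873,0.1589)
θ=179°: P = B + 1.01·ex + -1.87·ey = (-5.6851,-1.2245)
θ=197°: B = A + 4.00·(cos197°, sin197°) = (-3.8252, -1.1695)
θ=197°: |BD| = 8.9024
θ=197°: circle(B,3.00) ∩ circle(D,9.00): a=0.4073, h=2.9722
θ=197°:   candidates: C₊=(-3.8119,1.8305) cross=26.460; C₋=(-3.0310,-4.0624) cross=-26.460
θ=197°:   branch - wants cross < 0 → take C=(-3.0310,-4.0624) (cross=-26.460)
θ=197°: ex = (C−B)/|BC| = (0.2647,-0.9643); ey = (0.9643,0.2647)
θ=197°: P = B + 1.01·ex + -1.87·ey = (-5.3611,-2.6385)
θ=226°: B = A + 4.00·(cos226°, sin226°) = (-2.7786, -2.8774)
θ=226°: |BD| = 8.2938
θ=226°: circle(B,3.00) ∩ circle(D,9.00): a=-0.1937, h=2.9937
θ=226°:   candidates: C₊=(-3.9990,-0.1368) cross=24.829; C₋=(-1.9217,-5.7524) cross=-24.829
θ=226°:   branch - wants cross < 0 → take C=(-1.9217,-5.7524) (cross=-24.829)
θ=226°: ex = (C−B)/|BC| = (0.2856,-0.9583); ey = (0.9583,0.2856)
θ=226°: P = B + 1.01·ex + -1.87·ey = (-4.2822,-4.3794)

θ=179°: -5.69 -1.22
θ=197°: -5.36 -2.64
θ=226°: -4.28 -4.38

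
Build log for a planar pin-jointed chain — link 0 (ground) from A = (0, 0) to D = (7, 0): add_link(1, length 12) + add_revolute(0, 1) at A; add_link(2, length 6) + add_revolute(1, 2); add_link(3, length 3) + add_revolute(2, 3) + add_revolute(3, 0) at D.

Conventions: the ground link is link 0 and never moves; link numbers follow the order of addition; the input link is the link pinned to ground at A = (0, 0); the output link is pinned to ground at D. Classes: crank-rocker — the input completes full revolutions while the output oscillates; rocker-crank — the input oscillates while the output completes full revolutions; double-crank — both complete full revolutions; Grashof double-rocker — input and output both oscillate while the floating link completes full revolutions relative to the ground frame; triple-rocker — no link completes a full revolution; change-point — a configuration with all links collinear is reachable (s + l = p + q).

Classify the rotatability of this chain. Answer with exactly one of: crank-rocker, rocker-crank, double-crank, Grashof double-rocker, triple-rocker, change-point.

lengths: ground=7, input=12, coupler=6, output=3
sorted: s=3 (shortest), l=12 (longest), p+q=13
s + l = 15 vs p + q = 13
s + l > p + q → non-Grashof → no link fully rotates → triple-rocker

triple-rocker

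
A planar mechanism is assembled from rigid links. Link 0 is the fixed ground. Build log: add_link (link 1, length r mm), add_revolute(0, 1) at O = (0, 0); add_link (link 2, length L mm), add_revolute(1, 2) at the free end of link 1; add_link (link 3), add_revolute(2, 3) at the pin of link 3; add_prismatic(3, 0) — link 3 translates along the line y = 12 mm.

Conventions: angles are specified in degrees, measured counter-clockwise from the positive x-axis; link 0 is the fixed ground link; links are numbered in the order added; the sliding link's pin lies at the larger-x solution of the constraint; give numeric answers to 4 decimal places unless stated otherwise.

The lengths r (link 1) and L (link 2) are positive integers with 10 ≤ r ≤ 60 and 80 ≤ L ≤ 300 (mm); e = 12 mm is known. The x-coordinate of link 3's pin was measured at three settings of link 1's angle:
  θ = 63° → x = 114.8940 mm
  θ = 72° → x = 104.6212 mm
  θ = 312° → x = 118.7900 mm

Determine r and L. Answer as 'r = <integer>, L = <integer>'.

constraint per measurement: (x − r cos θ)² + (r sin θ − e)² = L²
subtracting the θ₁ and θ₂ equations cancels the r² and L² terms:
r = (x₁² − x₂²) / (2[(x₁cos θ₁ + e sin θ₁) − (x₂cos θ₂ + e sin θ₂)]) = 59.0001 → r = 59
L² = (x₁ − r cos θ₁)² + (r sin θ₁ − e)² = 9408.9934 → L = 97.0000 → L = 97
check at θ₃=312°: x = 118.7900 (printed 118.7900) ✓

r = 59, L = 97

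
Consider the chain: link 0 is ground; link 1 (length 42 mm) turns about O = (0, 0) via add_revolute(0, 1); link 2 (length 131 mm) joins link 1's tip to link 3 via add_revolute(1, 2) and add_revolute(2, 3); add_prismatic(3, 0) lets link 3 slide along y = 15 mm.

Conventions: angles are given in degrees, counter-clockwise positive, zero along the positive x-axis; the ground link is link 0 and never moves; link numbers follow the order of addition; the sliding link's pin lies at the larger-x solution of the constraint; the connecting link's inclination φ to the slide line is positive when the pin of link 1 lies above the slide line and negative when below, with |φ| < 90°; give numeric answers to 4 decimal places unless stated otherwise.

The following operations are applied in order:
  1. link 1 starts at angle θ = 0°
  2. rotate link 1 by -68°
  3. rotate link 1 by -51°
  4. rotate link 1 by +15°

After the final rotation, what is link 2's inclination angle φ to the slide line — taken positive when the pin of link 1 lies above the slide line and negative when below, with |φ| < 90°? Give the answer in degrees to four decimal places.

geometry: r = 42 mm, L = 131 mm, e = 15 mm; θ starts at 0°
rotate link 1 by -68°: θ ← 0° -68° = -68°
rotate link 1 by -51°: θ ← -68° -51° = -119°
rotate link 1 by +15°: θ ← -119° +15° = -104°
h = r sin θ − e = -40.752421 − 15 = -55.752421
sin φ = h / L = -55.752421 / 131 = -0.42559100
φ = arcsin(-0.42559100) = -25.188077°

-25.1881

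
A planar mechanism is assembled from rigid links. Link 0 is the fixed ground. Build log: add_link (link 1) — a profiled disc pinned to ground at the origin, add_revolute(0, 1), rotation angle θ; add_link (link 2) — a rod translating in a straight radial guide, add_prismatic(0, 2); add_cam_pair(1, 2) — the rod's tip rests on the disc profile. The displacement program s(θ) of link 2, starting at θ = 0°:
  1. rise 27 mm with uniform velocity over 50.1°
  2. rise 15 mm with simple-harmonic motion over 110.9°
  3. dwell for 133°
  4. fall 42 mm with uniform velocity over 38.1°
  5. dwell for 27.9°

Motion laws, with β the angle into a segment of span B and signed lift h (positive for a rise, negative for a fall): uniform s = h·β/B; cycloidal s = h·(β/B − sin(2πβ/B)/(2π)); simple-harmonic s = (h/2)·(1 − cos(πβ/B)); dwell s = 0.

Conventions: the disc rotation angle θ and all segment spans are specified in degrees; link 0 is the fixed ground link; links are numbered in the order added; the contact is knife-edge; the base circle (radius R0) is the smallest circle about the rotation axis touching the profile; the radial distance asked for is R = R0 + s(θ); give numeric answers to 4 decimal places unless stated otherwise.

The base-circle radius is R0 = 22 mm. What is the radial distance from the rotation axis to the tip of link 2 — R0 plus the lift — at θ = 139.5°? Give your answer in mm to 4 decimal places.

seg 1 [0°–50.1°] uniform, h=27: full span → s += 27 → s = 27.0000
seg 2 [50.1°–161°] simple-harmonic, h=15: θ=139.5° here. β=89.4, B=110.9. 15/2·(1 − cos(π·0.8061)) = 13.6514 → s = 40.6514
R = R0 + s = 22 + 40.6514 = 62.6514

62.6514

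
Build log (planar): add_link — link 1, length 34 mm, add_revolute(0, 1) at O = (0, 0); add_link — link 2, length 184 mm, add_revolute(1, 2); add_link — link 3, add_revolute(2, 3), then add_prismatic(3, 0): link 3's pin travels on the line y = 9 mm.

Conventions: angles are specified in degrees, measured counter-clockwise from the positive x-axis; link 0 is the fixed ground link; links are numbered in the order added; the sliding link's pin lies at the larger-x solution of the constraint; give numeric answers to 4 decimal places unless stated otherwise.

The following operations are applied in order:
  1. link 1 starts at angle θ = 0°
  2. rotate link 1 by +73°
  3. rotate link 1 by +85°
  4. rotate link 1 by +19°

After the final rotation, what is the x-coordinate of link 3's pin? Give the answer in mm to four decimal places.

geometry: r = 34 mm, L = 184 mm, e = 9 mm; θ starts at 0°
rotate link 1 by +73°: θ ← 0° +73° = 73°
rotate link 1 by +85°: θ ← 73° +85° = 158°
rotate link 1 by +19°: θ ← 158° +19° = 177°
crank pin P = (r cos θ, r sin θ) = (-33.953404, 1.779423)
h = r sin θ − e = 1.779423 − 9 = -7.220577
x = r cos θ + √(L² − h²) = -33.953404 + 183.858269 = 149.904865

149.9049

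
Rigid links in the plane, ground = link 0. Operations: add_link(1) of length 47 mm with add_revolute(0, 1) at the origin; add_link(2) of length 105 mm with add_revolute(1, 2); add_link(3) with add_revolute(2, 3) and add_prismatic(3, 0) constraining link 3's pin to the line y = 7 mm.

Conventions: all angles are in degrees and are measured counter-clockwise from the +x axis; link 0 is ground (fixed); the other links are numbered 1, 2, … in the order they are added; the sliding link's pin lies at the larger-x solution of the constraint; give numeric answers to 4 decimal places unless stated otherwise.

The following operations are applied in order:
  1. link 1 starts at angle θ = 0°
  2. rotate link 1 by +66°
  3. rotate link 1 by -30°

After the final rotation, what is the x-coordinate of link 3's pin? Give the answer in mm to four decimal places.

geometry: r = 47 mm, L = 105 mm, e = 7 mm; θ starts at 0°
rotate link 1 by +66°: θ ← 0° +66° = 66°
rotate link 1 by -30°: θ ← 66° -30° = 36°
crank pin P = (r cos θ, r sin θ) = (38.023799, 27.625907)
h = r sin θ − e = 27.625907 − 7 = 20.625907
x = r cos θ + √(L² − h²) = 38.023799 + 102.954223 = 140.978021

140.9780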